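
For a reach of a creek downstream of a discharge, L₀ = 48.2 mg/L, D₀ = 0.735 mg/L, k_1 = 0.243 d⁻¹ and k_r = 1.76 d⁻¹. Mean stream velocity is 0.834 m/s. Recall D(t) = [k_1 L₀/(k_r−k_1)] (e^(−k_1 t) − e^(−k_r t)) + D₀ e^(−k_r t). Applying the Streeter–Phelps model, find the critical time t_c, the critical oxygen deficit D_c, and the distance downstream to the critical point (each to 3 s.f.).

t_c = [1/(k_r−k_1)] ln[(k_r/k_1)(1 − D₀(k_r−k_1)/(k_1 L₀))]
= [1/(1.76−0.243)] ln[(1.76/0.243)(1 − 0.735×1.517/(0.243×48.2))]
= (1/1.517) ln[7.243 × 0.9048] = 0.6592 × ln(6.553) = 0.6592 × 1.880 = 1.239 d.
D_c = (k_1/k_r) L₀ e^(−k_1 t_c) = (0.243/1.76) × 48.2 × e^(−0.243×1.239) = 0.1381 × 48.2 × 0.7400 = 4.924 mg/L.
x_c = v t_c = 0.834 m/s × 1.239 d × 86400 s/d = 89300 m ≈ 89.3 km.

t_c ≈ 1.24 d; D_c ≈ 4.92 mg/L; x_c ≈ 89.3 km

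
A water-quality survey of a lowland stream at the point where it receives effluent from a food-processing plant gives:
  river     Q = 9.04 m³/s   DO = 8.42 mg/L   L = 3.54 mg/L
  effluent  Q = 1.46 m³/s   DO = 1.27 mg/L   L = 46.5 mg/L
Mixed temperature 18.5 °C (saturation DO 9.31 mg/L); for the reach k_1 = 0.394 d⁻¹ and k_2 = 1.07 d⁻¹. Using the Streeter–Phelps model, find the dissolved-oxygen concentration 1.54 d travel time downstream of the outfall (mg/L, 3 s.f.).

DO ≈ 6.99 mg/L

Mixed DO = (9.04×8.42 + 1.46×1.27)/(9.04+1.46) = 77.97/10.50 = 7.426 mg/L.
Mixed L₀ = (9.04×3.54 + 1.46×46.5)/(10.50) = 99.89/10.50 = 9.513 mg/L.
Initial deficit D₀ = C_s − DO₀ = 9.31 − 7.426 = 1.884 mg/L.
D(1.54) = [0.394×9.513/(1.07−0.394)](e^(−0.394×1.54) − e^(−1.07×1.54)) + 1.884 e^(−1.07×1.54)
= 5.545 × (0.5451 − 0.1925) + 1.884 × 0.1925 = 2.318 mg/L.
DO = 9.31 − 2.318 = 6.992 mg/L.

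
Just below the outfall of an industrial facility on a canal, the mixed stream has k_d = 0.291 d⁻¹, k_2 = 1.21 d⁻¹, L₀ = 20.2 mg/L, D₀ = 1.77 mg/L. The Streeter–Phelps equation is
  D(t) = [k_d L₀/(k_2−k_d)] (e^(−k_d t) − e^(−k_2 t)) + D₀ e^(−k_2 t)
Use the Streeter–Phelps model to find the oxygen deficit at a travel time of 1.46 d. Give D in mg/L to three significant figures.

k_d L₀/(k_2−k_d) = 0.291×20.2/(1.21−0.291) = 5.878/0.9190 = 6.396 mg/L.
e^(−k_d t) = e^(−0.291×1.460) = 0.6539; e^(−k_2 t) = e^(−1.21×1.460) = 0.1709.
D = 6.396 × (0.6539 − 0.1709) + 1.77 × 0.1709 = 3.089 + 0.3025 = 3.392 mg/L.

D ≈ 3.39 mg/L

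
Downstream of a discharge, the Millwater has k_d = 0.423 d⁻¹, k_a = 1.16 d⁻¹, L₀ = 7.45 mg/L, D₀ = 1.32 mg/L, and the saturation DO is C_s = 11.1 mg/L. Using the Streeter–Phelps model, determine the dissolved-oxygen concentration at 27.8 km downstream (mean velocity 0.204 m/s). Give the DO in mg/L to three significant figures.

DO ≈ 9.38 mg/L

Travel time t = x/v = 27.8 km / (0.204 m/s) = 27800 m / 0.204 m/s = 136300 s = 1.577 d.
k_d L₀/(k_a−k_d) = 0.423×7.45/(1.16−0.423) = 3.151/0.7370 = 4.276 mg/L.
e^(−k_d t) = e^(−0.423×1.577) = 0.5132; e^(−k_a t) = e^(−1.16×1.577) = 0.1605.
D = 4.276 × (0.5132 − 0.1605) + 1.32 × 0.1605 = 1.508 + 0.2118 = 1.720 mg/L.
DO = C_s − D = 11.1 − 1.720 = 9.380 mg/L.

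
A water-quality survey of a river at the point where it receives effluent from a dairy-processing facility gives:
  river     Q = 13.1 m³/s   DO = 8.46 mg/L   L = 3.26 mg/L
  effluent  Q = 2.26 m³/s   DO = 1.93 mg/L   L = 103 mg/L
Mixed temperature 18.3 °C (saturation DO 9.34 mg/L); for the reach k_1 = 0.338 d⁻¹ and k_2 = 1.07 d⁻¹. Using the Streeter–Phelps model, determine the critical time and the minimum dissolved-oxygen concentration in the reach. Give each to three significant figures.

t_c ≈ 1.23 d; minimum DO ≈ 5.60 mg/L

Mixed DO = (13.1×8.46 + 2.26×1.93)/(13.1+2.26) = 115.2/15.36 = 7.499 mg/L.
Mixed L₀ = (13.1×3.26 + 2.26×103)/(15.36) = 275.5/15.36 = 17.94 mg/L.
Initial deficit D₀ = C_s − DO₀ = 9.34 − 7.499 = 1.841 mg/L.
t_c = (1/0.7320) ln[(1.07/0.338)(1 − 1.841×0.7320/(0.338×17.94))] = 1.366 × ln(2.462) = 1.231 d.
D_c = (0.338/1.07) × 17.94 × e^(−0.338×1.231) = 0.3159 × 17.94 × 0.6597 = 3.737 mg/L.
Minimum DO = 9.34 − 3.737 = 5.603 mg/L.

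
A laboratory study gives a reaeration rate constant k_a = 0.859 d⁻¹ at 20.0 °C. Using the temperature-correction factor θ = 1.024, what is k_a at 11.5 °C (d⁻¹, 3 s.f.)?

k_a(T₂) = k_a(T₁) · θ^(T₂−T₁) = 0.859 × 1.024^(11.5−20.0)
= 0.859 × 1.024^-8.50 = 0.859 × 0.8174 = 0.7022 d⁻¹.

k_a ≈ 0.702 d⁻¹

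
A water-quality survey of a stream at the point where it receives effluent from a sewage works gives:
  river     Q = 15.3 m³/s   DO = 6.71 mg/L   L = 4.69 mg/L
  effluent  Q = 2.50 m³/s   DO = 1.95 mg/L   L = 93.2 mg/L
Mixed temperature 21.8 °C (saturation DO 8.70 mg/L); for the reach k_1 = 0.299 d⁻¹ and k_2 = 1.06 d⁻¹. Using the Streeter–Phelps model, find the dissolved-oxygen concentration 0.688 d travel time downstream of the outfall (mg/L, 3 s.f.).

Mixed DO = (15.3×6.71 + 2.50×1.95)/(15.3+2.50) = 107.5/17.80 = 6.041 mg/L.
Mixed L₀ = (15.3×4.69 + 2.50×93.2)/(17.80) = 304.8/17.80 = 17.12 mg/L.
Initial deficit D₀ = C_s − DO₀ = 8.70 − 6.041 = 2.659 mg/L.
D(0.688) = [0.299×17.12/(1.06−0.299)](e^(−0.299×0.688) − e^(−1.06×0.688)) + 2.659 e^(−1.06×0.688)
= 6.727 × (0.8141 − 0.4823) + 2.659 × 0.4823 = 3.514 mg/L.
DO = 8.70 − 3.514 = 5.186 mg/L.

DO ≈ 5.19 mg/L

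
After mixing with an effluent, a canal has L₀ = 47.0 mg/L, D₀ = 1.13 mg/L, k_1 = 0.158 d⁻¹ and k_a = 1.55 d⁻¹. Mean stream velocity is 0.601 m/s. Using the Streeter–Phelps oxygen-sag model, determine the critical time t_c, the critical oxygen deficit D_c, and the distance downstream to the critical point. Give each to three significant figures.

t_c = [1/(k_a−k_1)] ln[(k_a/k_1)(1 − D₀(k_a−k_1)/(k_1 L₀))]
= [1/(1.55−0.158)] ln[(1.55/0.158)(1 − 1.13×1.392/(0.158×47.0))]
= (1/1.392) ln[9.810 × 0.7882] = 0.7184 × ln(7.732) = 0.7184 × 2.045 = 1.469 d.
L(t_c) = L₀ e^(−k_1 t_c) = 47.0 × 0.7928 = 37.26 mg/L, and at the critical point k_a D_c = k_1 L, so D_c = (0.158/1.55) × 37.26 = 3.798 mg/L.
x_c = v t_c = 0.601 m/s × 1.469 d × 86400 s/d = 76300 m ≈ 76.3 km.

t_c ≈ 1.47 d; D_c ≈ 3.80 mg/L; x_c ≈ 76.3 km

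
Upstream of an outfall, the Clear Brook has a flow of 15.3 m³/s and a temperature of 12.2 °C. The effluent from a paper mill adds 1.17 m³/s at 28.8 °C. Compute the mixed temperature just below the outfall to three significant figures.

Flow-weighted mixing: C = (Q_r C_r + Q_w C_w)/(Q_r + Q_w)
= (15.3×12.2 + 1.17×28.8)/(15.3 + 1.17) = 220.4/16.47 = 13.38 °C.

13.4 °C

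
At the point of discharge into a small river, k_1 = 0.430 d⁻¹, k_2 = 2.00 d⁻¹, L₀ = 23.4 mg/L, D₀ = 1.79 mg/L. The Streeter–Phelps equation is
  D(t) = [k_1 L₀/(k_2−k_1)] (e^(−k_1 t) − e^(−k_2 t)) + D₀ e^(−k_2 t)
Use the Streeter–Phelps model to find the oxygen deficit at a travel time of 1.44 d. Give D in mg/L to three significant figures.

k_1 L₀/(k_2−k_1) = 0.430×23.4/(2.00−0.430) = 10.06/1.570 = 6.409 mg/L.
e^(−k_1 t) = e^(−0.430×1.440) = 0.5384; e^(−k_2 t) = e^(−2.00×1.440) = 0.05613.
D = 6.409 × (0.5384 − 0.05613) + 1.79 × 0.05613 = 3.091 + 0.1005 = 3.191 mg/L.

D ≈ 3.19 mg/L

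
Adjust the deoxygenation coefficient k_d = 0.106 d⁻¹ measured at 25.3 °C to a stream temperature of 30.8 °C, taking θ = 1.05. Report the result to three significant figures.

k_d(T₂) = k_d(T₁) · θ^(T₂−T₁) = 0.106 × 1.05^(30.8−25.3)
= 0.106 × 1.05^5.50 = 0.106 × 1.308 = 0.1386 d⁻¹.

k_d ≈ 0.139 d⁻¹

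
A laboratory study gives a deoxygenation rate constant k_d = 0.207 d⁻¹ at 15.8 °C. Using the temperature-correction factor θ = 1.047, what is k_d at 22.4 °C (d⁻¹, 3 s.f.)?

k_d ≈ 0.280 d⁻¹

k_d(T₂) = k_d(T₁) · θ^(T₂−T₁) = 0.207 × 1.047^(22.4−15.8)
= 0.207 × 1.047^6.60 = 0.207 × 1.354 = 0.2803 d⁻¹.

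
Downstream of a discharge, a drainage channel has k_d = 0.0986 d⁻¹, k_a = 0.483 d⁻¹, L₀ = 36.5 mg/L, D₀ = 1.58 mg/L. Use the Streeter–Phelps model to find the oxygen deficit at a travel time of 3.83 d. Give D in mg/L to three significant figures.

D ≈ 5.19 mg/L

k_d L₀/(k_a−k_d) = 0.0986×36.5/(0.483−0.0986) = 3.599/0.3844 = 9.362 mg/L.
e^(−k_d t) = e^(−0.0986×3.830) = 0.6855; e^(−k_a t) = e^(−0.483×3.830) = 0.1573.
D = 9.362 × (0.6855 − 0.1573) + 1.58 × 0.1573 = 4.945 + 0.2485 = 5.194 mg/L.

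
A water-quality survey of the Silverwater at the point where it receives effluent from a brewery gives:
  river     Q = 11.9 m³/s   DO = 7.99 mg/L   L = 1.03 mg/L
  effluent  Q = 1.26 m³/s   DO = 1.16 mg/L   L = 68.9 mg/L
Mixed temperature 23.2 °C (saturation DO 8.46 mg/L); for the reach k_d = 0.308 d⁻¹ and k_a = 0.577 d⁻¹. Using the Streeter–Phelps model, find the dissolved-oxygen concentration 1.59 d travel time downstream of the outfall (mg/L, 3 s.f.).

Mixed DO = (11.9×7.99 + 1.26×1.16)/(11.9+1.26) = 96.54/13.16 = 7.336 mg/L.
Mixed L₀ = (11.9×1.03 + 1.26×68.9)/(13.16) = 99.07/13.16 = 7.528 mg/L.
Initial deficit D₀ = C_s − DO₀ = 8.46 − 7.336 = 1.124 mg/L.
D(1.59) = [0.308×7.528/(0.577−0.308)](e^(−0.308×1.59) − e^(−0.577×1.59)) + 1.124 e^(−0.577×1.59)
= 8.620 × (0.6128 − 0.3995) + 1.124 × 0.3995 = 2.287 mg/L.
DO = 8.46 − 2.287 = 6.173 mg/L.

DO ≈ 6.17 mg/L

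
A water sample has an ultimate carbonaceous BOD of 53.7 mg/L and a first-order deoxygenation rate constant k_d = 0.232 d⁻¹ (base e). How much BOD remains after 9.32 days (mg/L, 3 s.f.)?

L_t = L₀ e^(−k_d t) = 53.7 × e^(−0.232×9.32) = 53.7 × 0.1151 = 6.179 mg/L.

L ≈ 6.18 mg/L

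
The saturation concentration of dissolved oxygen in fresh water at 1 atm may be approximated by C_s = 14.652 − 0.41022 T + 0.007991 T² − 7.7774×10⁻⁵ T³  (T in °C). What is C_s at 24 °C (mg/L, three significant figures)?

C_s ≈ 8.33 mg/L

C_s = 14.652 − 0.41022×24 + 0.007991×24² − 7.7774×10⁻⁵×24³ = 8.334 mg/L.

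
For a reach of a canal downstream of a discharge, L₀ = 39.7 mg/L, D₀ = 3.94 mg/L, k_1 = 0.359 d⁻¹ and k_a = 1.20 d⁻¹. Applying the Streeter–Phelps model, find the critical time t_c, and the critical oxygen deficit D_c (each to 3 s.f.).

t_c = [1/(k_a−k_1)] ln[(k_a/k_1)(1 − D₀(k_a−k_1)/(k_1 L₀))]
= [1/(1.20−0.359)] ln[(1.20/0.359)(1 − 3.94×0.8410/(0.359×39.7))]
= (1/0.8410) ln[3.343 × 0.7675] = 1.189 × ln(2.565) = 1.189 × 0.9421 = 1.120 d.
D_c = (k_1/k_a) L₀ e^(−k_1 t_c) = (0.359/1.20) × 39.7 × e^(−0.359×1.120) = 0.2992 × 39.7 × 0.6689 = 7.944 mg/L.

t_c ≈ 1.12 d; D_c ≈ 7.94 mg/L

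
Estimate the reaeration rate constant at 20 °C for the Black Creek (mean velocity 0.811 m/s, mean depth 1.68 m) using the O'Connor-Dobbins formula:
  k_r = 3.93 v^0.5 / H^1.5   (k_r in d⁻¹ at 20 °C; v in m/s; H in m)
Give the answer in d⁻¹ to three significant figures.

k_r ≈ 1.63 d⁻¹

k_r = 3.93 × 0.811^0.5 / 1.68^1.5 = 3.93 × 0.9006 / 2.178 = 1.625 d⁻¹.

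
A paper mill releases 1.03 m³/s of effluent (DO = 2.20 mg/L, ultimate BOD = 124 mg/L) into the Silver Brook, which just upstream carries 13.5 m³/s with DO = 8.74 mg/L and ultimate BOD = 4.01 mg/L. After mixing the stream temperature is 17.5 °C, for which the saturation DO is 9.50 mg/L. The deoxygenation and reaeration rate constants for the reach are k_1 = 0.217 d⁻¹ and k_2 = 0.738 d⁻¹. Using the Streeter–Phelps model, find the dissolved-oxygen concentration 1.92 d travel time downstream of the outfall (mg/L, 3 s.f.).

DO ≈ 7.03 mg/L

Mixed DO = (13.5×8.74 + 1.03×2.20)/(13.5+1.03) = 120.3/14.53 = 8.276 mg/L.
Mixed L₀ = (13.5×4.01 + 1.03×124)/(14.53) = 181.9/14.53 = 12.52 mg/L.
Initial deficit D₀ = C_s − DO₀ = 9.50 − 8.276 = 1.224 mg/L.
D(1.92) = [0.217×12.52/(0.738−0.217)](e^(−0.217×1.92) − e^(−0.738×1.92)) + 1.224 e^(−0.738×1.92)
= 5.213 × (0.6593 − 0.2424) + 1.224 × 0.2424 = 2.469 mg/L.
DO = 9.50 − 2.469 = 7.031 mg/L.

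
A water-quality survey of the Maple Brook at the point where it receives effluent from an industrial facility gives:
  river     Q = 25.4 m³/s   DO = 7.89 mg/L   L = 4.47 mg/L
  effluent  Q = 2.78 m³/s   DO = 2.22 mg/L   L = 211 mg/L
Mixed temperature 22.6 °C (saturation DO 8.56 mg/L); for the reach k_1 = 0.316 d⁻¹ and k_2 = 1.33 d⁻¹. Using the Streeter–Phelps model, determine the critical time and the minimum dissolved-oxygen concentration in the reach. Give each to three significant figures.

t_c ≈ 1.25 d; minimum DO ≈ 4.58 mg/L

Mixed DO = (25.4×7.89 + 2.78×2.22)/(25.4+2.78) = 206.6/28.18 = 7.331 mg/L.
Mixed L₀ = (25.4×4.47 + 2.78×211)/(28.18) = 700.1/28.18 = 24.84 mg/L.
Initial deficit D₀ = C_s − DO₀ = 8.56 − 7.331 = 1.229 mg/L.
t_c = (1/1.014) ln[(1.33/0.316)(1 − 1.229×1.014/(0.316×24.84))] = 0.9862 × ln(3.541) = 1.247 d.
D_c = (0.316/1.33) × 24.84 × e^(−0.316×1.247) = 0.2376 × 24.84 × 0.6744 = 3.981 mg/L.
Minimum DO = 8.56 − 3.981 = 4.579 mg/L.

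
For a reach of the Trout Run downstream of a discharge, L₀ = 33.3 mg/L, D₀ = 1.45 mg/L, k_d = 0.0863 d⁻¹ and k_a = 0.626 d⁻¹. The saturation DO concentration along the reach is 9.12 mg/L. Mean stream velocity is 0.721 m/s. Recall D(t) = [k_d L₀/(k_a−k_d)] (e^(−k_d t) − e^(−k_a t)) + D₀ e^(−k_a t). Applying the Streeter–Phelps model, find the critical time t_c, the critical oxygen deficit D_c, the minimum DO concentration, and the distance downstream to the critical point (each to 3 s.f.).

t_c ≈ 3.08 d; D_c ≈ 3.52 mg/L; min DO ≈ 5.60 mg/L; x_c ≈ 192 km

t_c = [1/(k_a−k_d)] ln[(k_a/k_d)(1 − D₀(k_a−k_d)/(k_d L₀))]
= [1/(0.626−0.0863)] ln[(0.626/0.0863)(1 − 1.45×0.5397/(0.0863×33.3))]
= (1/0.5397) ln[7.254 × 0.7277] = 1.853 × ln(5.278) = 1.853 × 1.664 = 3.083 d.
D_c = (k_d/k_a) L₀ e^(−k_d t_c) = (0.0863/0.626) × 33.3 × e^(−0.0863×3.083) = 0.1379 × 33.3 × 0.7664 = 3.518 mg/L.
Minimum DO = C_s − D_c = 9.12 − 3.518 = 5.602 mg/L.
x_c = v t_c = 0.721 m/s × 3.083 d × 86400 s/d = 192000 m ≈ 192 km.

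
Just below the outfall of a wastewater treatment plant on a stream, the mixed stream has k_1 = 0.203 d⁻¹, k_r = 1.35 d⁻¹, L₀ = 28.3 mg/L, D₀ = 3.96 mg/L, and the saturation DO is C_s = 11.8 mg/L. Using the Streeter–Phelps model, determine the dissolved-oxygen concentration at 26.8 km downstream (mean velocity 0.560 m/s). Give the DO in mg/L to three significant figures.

DO ≈ 7.82 mg/L

Travel time t = x/v = 26.8 km / (0.560 m/s) = 26800 m / 0.560 m/s = 47860 s = 0.5539 d.
k_1 L₀/(k_r−k_1) = 0.203×28.3/(1.35−0.203) = 5.745/1.147 = 5.009 mg/L.
e^(−k_1 t) = e^(−0.203×0.5539) = 0.8936; e^(−k_r t) = e^(−1.35×0.5539) = 0.4734.
D = 5.009 × (0.8936 − 0.4734) + 3.96 × 0.4734 = 2.105 + 1.875 = 3.980 mg/L.
DO = C_s − D = 11.8 − 3.980 = 7.820 mg/L.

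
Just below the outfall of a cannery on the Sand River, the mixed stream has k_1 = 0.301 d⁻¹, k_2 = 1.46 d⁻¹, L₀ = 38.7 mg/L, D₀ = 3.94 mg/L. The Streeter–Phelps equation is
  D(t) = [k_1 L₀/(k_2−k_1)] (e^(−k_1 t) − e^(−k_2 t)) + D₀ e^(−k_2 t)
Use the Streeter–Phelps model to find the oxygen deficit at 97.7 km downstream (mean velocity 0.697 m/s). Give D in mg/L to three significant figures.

Travel time t = x/v = 97.7 km / (0.697 m/s) = 97700 m / 0.697 m/s = 140200 s = 1.622 d.
k_1 L₀/(k_2−k_1) = 0.301×38.7/(1.46−0.301) = 11.65/1.159 = 10.05 mg/L.
e^(−k_1 t) = e^(−0.301×1.622) = 0.6136; e^(−k_2 t) = e^(−1.46×1.622) = 0.09361.
D = 10.05 × (0.6136 − 0.09361) + 3.94 × 0.09361 = 5.227 + 0.3688 = 5.596 mg/L.

D ≈ 5.60 mg/L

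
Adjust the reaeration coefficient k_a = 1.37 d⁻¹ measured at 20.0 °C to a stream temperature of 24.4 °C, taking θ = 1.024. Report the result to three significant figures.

k_a ≈ 1.52 d⁻¹

k_a(T₂) = k_a(T₁) · θ^(T₂−T₁) = 1.37 × 1.024^(24.4−20.0)
= 1.37 × 1.024^4.40 = 1.37 × 1.110 = 1.521 d⁻¹.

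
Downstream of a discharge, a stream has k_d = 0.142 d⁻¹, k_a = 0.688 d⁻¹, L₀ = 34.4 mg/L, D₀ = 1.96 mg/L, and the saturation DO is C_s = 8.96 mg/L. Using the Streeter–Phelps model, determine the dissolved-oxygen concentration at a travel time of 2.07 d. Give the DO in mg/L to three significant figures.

DO ≈ 3.97 mg/L

k_d L₀/(k_a−k_d) = 0.142×34.4/(0.688−0.142) = 4.885/0.5460 = 8.947 mg/L.
e^(−k_d t) = e^(−0.142×2.070) = 0.7453; e^(−k_a t) = e^(−0.688×2.070) = 0.2407.
D = 8.947 × (0.7453 − 0.2407) + 1.96 × 0.2407 = 4.515 + 0.4718 = 4.986 mg/L.
DO = C_s − D = 8.96 − 4.986 = 3.974 mg/L.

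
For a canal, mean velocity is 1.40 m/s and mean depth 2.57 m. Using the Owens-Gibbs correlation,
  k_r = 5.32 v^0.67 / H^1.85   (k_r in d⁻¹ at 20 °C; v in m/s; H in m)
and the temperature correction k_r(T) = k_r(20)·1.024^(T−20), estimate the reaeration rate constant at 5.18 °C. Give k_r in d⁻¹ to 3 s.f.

k_r(20) = 5.32 × 1.40^0.67 / 2.57^1.85 = 5.32 × 1.253 / 5.733 = 1.163 d⁻¹.
k_r(5.18) = 1.163 × 1.024^(5.18−20) = 1.163 × 0.7036 = 0.8181 d⁻¹.

k_r ≈ 0.818 d⁻¹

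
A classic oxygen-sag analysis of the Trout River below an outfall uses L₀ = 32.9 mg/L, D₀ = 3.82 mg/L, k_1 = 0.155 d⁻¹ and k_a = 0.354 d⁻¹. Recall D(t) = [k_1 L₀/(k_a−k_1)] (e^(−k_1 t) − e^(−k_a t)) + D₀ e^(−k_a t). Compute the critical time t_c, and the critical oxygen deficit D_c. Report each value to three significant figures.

t_c ≈ 3.34 d; D_c ≈ 8.59 mg/L

t_c = [1/(k_a−k_1)] ln[(k_a/k_1)(1 − D₀(k_a−k_1)/(k_1 L₀))]
= [1/(0.354−0.155)] ln[(0.354/0.155)(1 − 3.82×0.1990/(0.155×32.9))]
= (1/0.1990) ln[2.284 × 0.8509] = 5.025 × ln(1.943) = 5.025 × 0.6644 = 3.339 d.
D_c = (k_1/k_a) L₀ e^(−k_1 t_c) = (0.155/0.354) × 32.9 × e^(−0.155×3.339) = 0.4379 × 32.9 × 0.5960 = 8.585 mg/L.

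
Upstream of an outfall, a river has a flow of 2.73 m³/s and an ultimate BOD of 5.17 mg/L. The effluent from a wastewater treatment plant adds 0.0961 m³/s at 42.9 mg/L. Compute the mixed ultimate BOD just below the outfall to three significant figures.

Flow-weighted mixing: C = (Q_r C_r + Q_w C_w)/(Q_r + Q_w)
= (2.73×5.17 + 0.0961×42.9)/(2.73 + 0.0961) = 18.24/2.826 = 6.453 mg/L.

6.45 mg/L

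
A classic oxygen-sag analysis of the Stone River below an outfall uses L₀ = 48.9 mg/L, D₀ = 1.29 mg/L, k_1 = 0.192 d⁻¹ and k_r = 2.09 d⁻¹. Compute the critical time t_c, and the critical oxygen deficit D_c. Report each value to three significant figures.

t_c ≈ 1.10 d; D_c ≈ 3.64 mg/L

At the critical point dD/dt = 0, so k_1 L₀ e^(−k_1 t) = k_r D. Substituting D(t) from the Streeter–Phelps equation and solving for t gives
t_c = ln[(k_r/k_1)(1 − D₀(k_r−k_1)/(k_1 L₀))] / (k_r−k_1).
Here k_r−k_1 = 1.898 d⁻¹ and 1 − D₀(k_r−k_1)/(k_1 L₀) = 1 − 1.29×1.898/(0.192×48.9) = 0.7392, so
t_c = ln(10.89 × 0.7392) / 1.898 = 2.085 / 1.898 = 1.099 d.
L(t_c) = L₀ e^(−k_1 t_c) = 48.9 × 0.8098 = 39.60 mg/L, and at the critical point k_r D_c = k_1 L, so D_c = (0.192/2.09) × 39.60 = 3.638 mg/L.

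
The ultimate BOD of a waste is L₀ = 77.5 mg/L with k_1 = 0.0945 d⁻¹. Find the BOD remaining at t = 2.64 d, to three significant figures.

L ≈ 60.4 mg/L

L_t = L₀ e^(−k_1 t) = 77.5 × e^(−0.0945×2.64) = 77.5 × 0.7792 = 60.39 mg/L.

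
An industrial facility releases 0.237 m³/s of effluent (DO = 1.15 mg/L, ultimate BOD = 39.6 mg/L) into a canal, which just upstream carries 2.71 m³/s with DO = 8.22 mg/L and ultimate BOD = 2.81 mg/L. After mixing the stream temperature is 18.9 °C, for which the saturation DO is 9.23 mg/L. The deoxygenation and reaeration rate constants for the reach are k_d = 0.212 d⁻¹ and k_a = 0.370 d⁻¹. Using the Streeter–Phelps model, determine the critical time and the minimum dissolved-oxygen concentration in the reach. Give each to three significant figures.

t_c ≈ 2.08 d; minimum DO ≈ 7.10 mg/L

Mixed DO = (2.71×8.22 + 0.237×1.15)/(2.71+0.237) = 22.55/2.947 = 7.651 mg/L.
Mixed L₀ = (2.71×2.81 + 0.237×39.6)/(2.947) = 17.00/2.947 = 5.769 mg/L.
Initial deficit D₀ = C_s − DO₀ = 9.23 − 7.651 = 1.579 mg/L.
t_c = (1/0.1580) ln[(0.370/0.212)(1 − 1.579×0.1580/(0.212×5.769))] = 6.329 × ln(1.389) = 2.081 d.
D_c = (0.212/0.370) × 5.769 × e^(−0.212×2.081) = 0.5730 × 5.769 × 0.6433 = 2.126 mg/L.
Minimum DO = 9.23 − 2.126 = 7.104 mg/L.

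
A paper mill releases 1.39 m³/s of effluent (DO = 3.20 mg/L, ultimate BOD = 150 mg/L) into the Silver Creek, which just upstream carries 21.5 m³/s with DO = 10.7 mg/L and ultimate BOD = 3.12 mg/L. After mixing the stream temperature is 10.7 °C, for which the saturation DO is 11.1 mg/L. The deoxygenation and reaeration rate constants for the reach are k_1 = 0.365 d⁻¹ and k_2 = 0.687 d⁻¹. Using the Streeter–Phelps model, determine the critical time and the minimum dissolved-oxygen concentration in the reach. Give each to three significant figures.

t_c ≈ 1.76 d; minimum DO ≈ 7.74 mg/L

Mixed DO = (21.5×10.7 + 1.39×3.20)/(21.5+1.39) = 234.5/22.89 = 10.24 mg/L.
Mixed L₀ = (21.5×3.12 + 1.39×150)/(22.89) = 275.6/22.89 = 12.04 mg/L.
Initial deficit D₀ = C_s − DO₀ = 11.1 − 10.24 = 0.8554 mg/L.
t_c = (1/0.3220) ln[(0.687/0.365)(1 − 0.8554×0.3220/(0.365×12.04))] = 3.106 × ln(1.764) = 1.763 d.
D_c = (0.365/0.687) × 12.04 × e^(−0.365×1.763) = 0.5313 × 12.04 × 0.5254 = 3.361 mg/L.
Minimum DO = 11.1 − 3.361 = 7.739 mg/L.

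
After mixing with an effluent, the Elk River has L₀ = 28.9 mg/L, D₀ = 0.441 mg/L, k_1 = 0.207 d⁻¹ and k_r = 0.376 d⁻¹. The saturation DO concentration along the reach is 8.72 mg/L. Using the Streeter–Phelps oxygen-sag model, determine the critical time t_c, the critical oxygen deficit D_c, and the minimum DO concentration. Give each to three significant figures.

t_c ≈ 3.46 d; D_c ≈ 7.78 mg/L; min DO ≈ 0.942 mg/L

t_c = [1/(k_r−k_1)] ln[(k_r/k_1)(1 − D₀(k_r−k_1)/(k_1 L₀))]
= [1/(0.376−0.207)] ln[(0.376/0.207)(1 − 0.441×0.1690/(0.207×28.9))]
= (1/0.1690) ln[1.816 × 0.9875] = 5.917 × ln(1.794) = 5.917 × 0.5843 = 3.458 d.
L(t_c) = L₀ e^(−k_1 t_c) = 28.9 × 0.4888 = 14.13 mg/L, and at the critical point k_r D_c = k_1 L, so D_c = (0.207/0.376) × 14.13 = 7.778 mg/L.
Minimum DO = C_s − D_c = 8.72 − 7.778 = 0.9424 mg/L.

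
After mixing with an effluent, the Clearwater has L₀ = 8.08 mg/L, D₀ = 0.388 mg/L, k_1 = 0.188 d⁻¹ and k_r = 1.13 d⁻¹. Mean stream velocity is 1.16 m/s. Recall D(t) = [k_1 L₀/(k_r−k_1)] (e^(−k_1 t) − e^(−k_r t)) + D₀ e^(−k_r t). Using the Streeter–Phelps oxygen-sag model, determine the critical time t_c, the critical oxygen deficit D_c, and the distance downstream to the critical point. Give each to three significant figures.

With k_r/k_1 = 6.011 and 1 − D₀(k_r−k_1)/(k_1 L₀) = 0.7594,
t_c = ln(6.011 × 0.7594) / (1.13 − 0.188) = ln(4.564) / 0.9420 = 1.518/0.9420 = 1.612 d.
L(t_c) = L₀ e^(−k_1 t_c) = 8.08 × 0.7386 = 5.968 mg/L, and at the critical point k_r D_c = k_1 L, so D_c = (0.188/1.13) × 5.968 = 0.9929 mg/L.
x_c = v t_c = 1.16 m/s × 1.612 d × 86400 s/d = 161500 m ≈ 162 km.

t_c ≈ 1.61 d; D_c ≈ 0.993 mg/L; x_c ≈ 162 km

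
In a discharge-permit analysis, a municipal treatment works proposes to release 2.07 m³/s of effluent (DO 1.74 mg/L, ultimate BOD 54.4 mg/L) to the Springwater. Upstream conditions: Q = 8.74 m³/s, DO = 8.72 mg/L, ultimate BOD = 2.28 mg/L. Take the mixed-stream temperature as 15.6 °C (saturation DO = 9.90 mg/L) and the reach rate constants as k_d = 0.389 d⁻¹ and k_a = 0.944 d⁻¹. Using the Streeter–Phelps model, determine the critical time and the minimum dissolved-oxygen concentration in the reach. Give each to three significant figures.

Mixed DO = (8.74×8.72 + 2.07×1.74)/(8.74+2.07) = 79.81/10.81 = 7.383 mg/L.
Mixed L₀ = (8.74×2.28 + 2.07×54.4)/(10.81) = 132.5/10.81 = 12.26 mg/L.
Initial deficit D₀ = C_s − DO₀ = 9.90 − 7.383 = 2.517 mg/L.
t_c = (1/0.5550) ln[(0.944/0.389)(1 − 2.517×0.5550/(0.389×12.26))] = 1.802 × ln(1.716) = 0.9730 d.
D_c = (0.389/0.944) × 12.26 × e^(−0.389×0.9730) = 0.4121 × 12.26 × 0.6849 = 3.460 mg/L.
Minimum DO = 9.90 − 3.460 = 6.440 mg/L.

t_c ≈ 0.973 d; minimum DO ≈ 6.44 mg/L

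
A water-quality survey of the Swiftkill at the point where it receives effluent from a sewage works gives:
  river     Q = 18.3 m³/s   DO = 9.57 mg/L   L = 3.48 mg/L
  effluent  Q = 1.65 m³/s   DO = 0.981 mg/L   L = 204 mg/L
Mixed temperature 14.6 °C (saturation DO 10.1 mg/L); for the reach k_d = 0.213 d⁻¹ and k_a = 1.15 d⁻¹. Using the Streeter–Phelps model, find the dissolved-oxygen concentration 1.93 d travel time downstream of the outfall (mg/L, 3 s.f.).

Mixed DO = (18.3×9.57 + 1.65×0.981)/(18.3+1.65) = 176.7/19.95 = 8.860 mg/L.
Mixed L₀ = (18.3×3.48 + 1.65×204)/(19.95) = 400.3/19.95 = 20.06 mg/L.
Initial deficit D₀ = C_s − DO₀ = 10.1 − 8.860 = 1.240 mg/L.
D(1.93) = [0.213×20.06/(1.15−0.213)](e^(−0.213×1.93) − e^(−1.15×1.93)) + 1.240 e^(−1.15×1.93)
= 4.561 × (0.6629 − 0.1087) + 1.240 × 0.1087 = 2.663 mg/L.
DO = 10.1 − 2.663 = 7.437 mg/L.

DO ≈ 7.44 mg/L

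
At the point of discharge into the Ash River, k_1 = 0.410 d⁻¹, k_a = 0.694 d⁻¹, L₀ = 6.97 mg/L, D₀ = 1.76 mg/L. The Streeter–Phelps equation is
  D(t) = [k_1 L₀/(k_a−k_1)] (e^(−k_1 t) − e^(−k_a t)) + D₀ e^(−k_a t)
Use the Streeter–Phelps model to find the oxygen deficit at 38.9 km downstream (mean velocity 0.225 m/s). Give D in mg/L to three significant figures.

Travel time t = x/v = 38.9 km / (0.225 m/s) = 38900 m / 0.225 m/s = 172900 s = 2.001 d.
k_1 L₀/(k_a−k_1) = 0.410×6.97/(0.694−0.410) = 2.858/0.2840 = 10.06 mg/L.
e^(−k_1 t) = e^(−0.410×2.001) = 0.4402; e^(−k_a t) = e^(−0.694×2.001) = 0.2494.
D = 10.06 × (0.4402 − 0.2494) + 1.76 × 0.2494 = 1.920 + 0.4389 = 2.359 mg/L.

D ≈ 2.36 mg/L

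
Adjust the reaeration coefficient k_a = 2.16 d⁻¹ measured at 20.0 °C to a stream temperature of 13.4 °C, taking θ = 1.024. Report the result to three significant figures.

k_a(T₂) = k_a(T₁) · θ^(T₂−T₁) = 2.16 × 1.024^(13.4−20.0)
= 2.16 × 1.024^-6.60 = 2.16 × 0.8551 = 1.847 d⁻¹.

k_a ≈ 1.85 d⁻¹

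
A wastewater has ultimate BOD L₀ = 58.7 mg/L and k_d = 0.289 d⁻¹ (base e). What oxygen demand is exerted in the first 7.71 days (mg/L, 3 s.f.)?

y_t = L₀(1 − e^(−k_d t)) = 58.7 × (1 − e^(−0.289×7.71))
= 58.7 × (1 − 0.1077) = 58.7 × 0.8923 = 52.38 mg/L.

y ≈ 52.4 mg/L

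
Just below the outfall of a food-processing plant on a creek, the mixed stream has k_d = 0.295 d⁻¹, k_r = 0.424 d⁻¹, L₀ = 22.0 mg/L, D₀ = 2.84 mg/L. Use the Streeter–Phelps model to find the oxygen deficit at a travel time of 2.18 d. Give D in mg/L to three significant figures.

D ≈ 7.61 mg/L

k_d L₀/(k_r−k_d) = 0.295×22.0/(0.424−0.295) = 6.490/0.1290 = 50.31 mg/L.
e^(−k_d t) = e^(−0.295×2.180) = 0.5257; e^(−k_r t) = e^(−0.424×2.180) = 0.3968.
D = 50.31 × (0.5257 − 0.3968) + 2.84 × 0.3968 = 6.483 + 1.127 = 7.610 mg/L.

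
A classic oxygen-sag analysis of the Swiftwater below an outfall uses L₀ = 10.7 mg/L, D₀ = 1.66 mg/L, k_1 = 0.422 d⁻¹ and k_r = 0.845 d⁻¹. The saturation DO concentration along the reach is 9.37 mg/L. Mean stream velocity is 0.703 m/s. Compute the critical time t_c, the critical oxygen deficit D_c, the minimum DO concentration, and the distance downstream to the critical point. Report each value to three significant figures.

t_c = [1/(k_r−k_1)] ln[(k_r/k_1)(1 − D₀(k_r−k_1)/(k_1 L₀))]
= [1/(0.845−0.422)] ln[(0.845/0.422)(1 − 1.66×0.4230/(0.422×10.7))]
= (1/0.4230) ln[2.002 × 0.8445] = 2.364 × ln(1.691) = 2.364 × 0.5253 = 1.242 d.
D_c = (k_1/k_r) L₀ e^(−k_1 t_c) = (0.422/0.845) × 10.7 × e^(−0.422×1.242) = 0.4994 × 10.7 × 0.5921 = 3.164 mg/L.
Minimum DO = C_s − D_c = 9.37 − 3.164 = 6.206 mg/L.
x_c = v t_c = 0.703 m/s × 1.242 d × 86400 s/d = 75430 m ≈ 75.4 km.

t_c ≈ 1.24 d; D_c ≈ 3.16 mg/L; min DO ≈ 6.21 mg/L; x_c ≈ 75.4 km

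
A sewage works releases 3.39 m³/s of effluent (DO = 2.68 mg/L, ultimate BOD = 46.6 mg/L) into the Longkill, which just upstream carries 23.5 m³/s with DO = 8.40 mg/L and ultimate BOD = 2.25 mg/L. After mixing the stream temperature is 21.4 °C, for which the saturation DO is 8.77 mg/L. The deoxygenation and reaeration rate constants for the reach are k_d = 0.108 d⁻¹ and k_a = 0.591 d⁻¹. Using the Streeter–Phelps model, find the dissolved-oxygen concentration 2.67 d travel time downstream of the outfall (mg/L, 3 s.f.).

DO ≈ 7.59 mg/L

Mixed DO = (23.5×8.40 + 3.39×2.68)/(23.5+3.39) = 206.5/26.89 = 7.679 mg/L.
Mixed L₀ = (23.5×2.25 + 3.39×46.6)/(26.89) = 210.8/26.89 = 7.841 mg/L.
Initial deficit D₀ = C_s − DO₀ = 8.77 − 7.679 = 1.091 mg/L.
D(2.67) = [0.108×7.841/(0.591−0.108)](e^(−0.108×2.67) − e^(−0.591×2.67)) + 1.091 e^(−0.591×2.67)
= 1.753 × (0.7495 − 0.2064) + 1.091 × 0.2064 = 1.177 mg/L.
DO = 8.77 − 1.177 = 7.593 mg/L.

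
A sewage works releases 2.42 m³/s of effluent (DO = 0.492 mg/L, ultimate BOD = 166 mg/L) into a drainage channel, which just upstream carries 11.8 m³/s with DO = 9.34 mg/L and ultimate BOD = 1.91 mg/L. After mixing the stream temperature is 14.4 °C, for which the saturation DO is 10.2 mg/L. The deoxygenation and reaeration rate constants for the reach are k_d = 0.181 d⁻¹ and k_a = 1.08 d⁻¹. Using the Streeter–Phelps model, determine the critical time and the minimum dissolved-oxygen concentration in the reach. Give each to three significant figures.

t_c ≈ 1.43 d; minimum DO ≈ 6.34 mg/L

Mixed DO = (11.8×9.34 + 2.42×0.492)/(11.8+2.42) = 111.4/14.22 = 7.834 mg/L.
Mixed L₀ = (11.8×1.91 + 2.42×166)/(14.22) = 424.3/14.22 = 29.84 mg/L.
Initial deficit D₀ = C_s − DO₀ = 10.2 − 7.834 = 2.366 mg/L.
t_c = (1/0.8990) ln[(1.08/0.181)(1 − 2.366×0.8990/(0.181×29.84))] = 1.112 × ln(3.617) = 1.430 d.
D_c = (0.181/1.08) × 29.84 × e^(−0.181×1.430) = 0.1676 × 29.84 × 0.7719 = 3.860 mg/L.
Minimum DO = 10.2 − 3.860 = 6.340 mg/L.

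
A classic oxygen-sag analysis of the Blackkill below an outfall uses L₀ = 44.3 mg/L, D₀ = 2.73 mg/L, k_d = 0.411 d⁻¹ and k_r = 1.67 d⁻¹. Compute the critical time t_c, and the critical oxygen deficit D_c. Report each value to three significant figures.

With k_r/k_d = 4.063 and 1 − D₀(k_r−k_d)/(k_d L₀) = 0.8112,
t_c = ln(4.063 × 0.8112) / (1.67 − 0.411) = ln(3.296) / 1.259 = 1.193/1.259 = 0.9474 d.
L(t_c) = L₀ e^(−k_d t_c) = 44.3 × 0.6775 = 30.01 mg/L, and at the critical point k_r D_c = k_d L, so D_c = (0.411/1.67) × 30.01 = 7.386 mg/L.

t_c ≈ 0.947 d; D_c ≈ 7.39 mg/L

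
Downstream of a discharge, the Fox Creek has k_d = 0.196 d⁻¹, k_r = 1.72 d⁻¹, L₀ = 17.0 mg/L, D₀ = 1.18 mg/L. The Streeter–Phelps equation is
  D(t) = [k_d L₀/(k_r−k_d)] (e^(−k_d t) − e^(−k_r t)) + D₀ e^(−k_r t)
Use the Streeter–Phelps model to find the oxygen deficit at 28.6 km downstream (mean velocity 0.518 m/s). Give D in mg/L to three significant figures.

Travel time t = x/v = 28.6 km / (0.518 m/s) = 28600 m / 0.518 m/s = 55210 s = 0.6390 d.
k_d L₀/(k_r−k_d) = 0.196×17.0/(1.72−0.196) = 3.332/1.524 = 2.186 mg/L.
e^(−k_d t) = e^(−0.196×0.6390) = 0.8823; e^(−k_r t) = e^(−1.72×0.6390) = 0.3332.
D = 2.186 × (0.8823 − 0.3332) + 1.18 × 0.3332 = 1.201 + 0.3931 = 1.594 mg/L.

D ≈ 1.59 mg/L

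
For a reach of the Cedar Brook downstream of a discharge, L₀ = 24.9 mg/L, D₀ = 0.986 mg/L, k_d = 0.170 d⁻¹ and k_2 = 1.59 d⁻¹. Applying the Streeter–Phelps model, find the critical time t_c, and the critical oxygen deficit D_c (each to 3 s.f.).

At the critical point dD/dt = 0, so k_d L₀ e^(−k_d t) = k_2 D. Substituting D(t) from the Streeter–Phelps equation and solving for t gives
t_c = ln[(k_2/k_d)(1 − D₀(k_2−k_d)/(k_d L₀))] / (k_2−k_d).
Here k_2−k_d = 1.420 d⁻¹ and 1 − D₀(k_2−k_d)/(k_d L₀) = 1 − 0.986×1.420/(0.170×24.9) = 0.6692, so
t_c = ln(9.353 × 0.6692) / 1.420 = 1.834 / 1.420 = 1.292 d.
L(t_c) = L₀ e^(−k_d t_c) = 24.9 × 0.8029 = 19.99 mg/L, and at the critical point k_2 D_c = k_d L, so D_c = (0.170/1.59) × 19.99 = 2.137 mg/L.

t_c ≈ 1.29 d; D_c ≈ 2.14 mg/L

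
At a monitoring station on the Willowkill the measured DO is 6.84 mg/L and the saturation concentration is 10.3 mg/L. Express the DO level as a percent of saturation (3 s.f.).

% saturation = C/C_s × 100 = 6.84/10.3 × 100 = 66.4 %.

66.4 % saturation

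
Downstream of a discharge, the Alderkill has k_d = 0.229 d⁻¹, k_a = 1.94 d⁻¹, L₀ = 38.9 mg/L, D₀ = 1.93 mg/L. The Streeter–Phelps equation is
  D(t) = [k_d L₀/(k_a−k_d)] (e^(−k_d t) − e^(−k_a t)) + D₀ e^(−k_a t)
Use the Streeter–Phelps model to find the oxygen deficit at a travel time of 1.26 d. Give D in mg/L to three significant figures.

D ≈ 3.62 mg/L

k_d L₀/(k_a−k_d) = 0.229×38.9/(1.94−0.229) = 8.908/1.711 = 5.206 mg/L.
e^(−k_d t) = e^(−0.229×1.260) = 0.7494; e^(−k_a t) = e^(−1.94×1.260) = 0.08678.
D = 5.206 × (0.7494 − 0.08678) + 1.93 × 0.08678 = 3.450 + 0.1675 = 3.617 mg/L.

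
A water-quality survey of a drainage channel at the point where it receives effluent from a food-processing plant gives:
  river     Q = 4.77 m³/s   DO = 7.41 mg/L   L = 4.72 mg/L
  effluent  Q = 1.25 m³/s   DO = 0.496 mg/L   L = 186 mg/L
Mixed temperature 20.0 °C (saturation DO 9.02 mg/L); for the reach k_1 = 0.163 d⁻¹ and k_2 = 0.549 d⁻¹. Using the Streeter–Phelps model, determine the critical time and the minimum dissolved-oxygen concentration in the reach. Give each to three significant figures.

Mixed DO = (4.77×7.41 + 1.25×0.496)/(4.77+1.25) = 35.97/6.020 = 5.974 mg/L.
Mixed L₀ = (4.77×4.72 + 1.25×186)/(6.020) = 255.0/6.020 = 42.36 mg/L.
Initial deficit D₀ = C_s − DO₀ = 9.02 − 5.974 = 3.046 mg/L.
t_c = (1/0.3860) ln[(0.549/0.163)(1 − 3.046×0.3860/(0.163×42.36))] = 2.591 × ln(2.795) = 2.662 d.
D_c = (0.163/0.549) × 42.36 × e^(−0.163×2.662) = 0.2969 × 42.36 × 0.6479 = 8.149 mg/L.
Minimum DO = 9.02 − 8.149 = 0.8709 mg/L.

t_c ≈ 2.66 d; minimum DO ≈ 0.871 mg/L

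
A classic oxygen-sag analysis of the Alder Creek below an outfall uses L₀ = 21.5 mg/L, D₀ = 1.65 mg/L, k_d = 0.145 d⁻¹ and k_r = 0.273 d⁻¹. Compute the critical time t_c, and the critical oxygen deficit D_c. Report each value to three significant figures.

t_c ≈ 4.40 d; D_c ≈ 6.04 mg/L

At the critical point dD/dt = 0, so k_d L₀ e^(−k_d t) = k_r D. Substituting D(t) from the Streeter–Phelps equation and solving for t gives
t_c = ln[(k_r/k_d)(1 − D₀(k_r−k_d)/(k_d L₀))] / (k_r−k_d).
Here k_r−k_d = 0.1280 d⁻¹ and 1 − D₀(k_r−k_d)/(k_d L₀) = 1 − 1.65×0.1280/(0.145×21.5) = 0.9323, so
t_c = ln(1.883 × 0.9323) / 0.1280 = 0.5626 / 0.1280 = 4.395 d.
D_c = (k_d/k_r) L₀ e^(−k_d t_c) = (0.145/0.273) × 21.5 × e^(−0.145×4.395) = 0.5311 × 21.5 × 0.5287 = 6.038 mg/L.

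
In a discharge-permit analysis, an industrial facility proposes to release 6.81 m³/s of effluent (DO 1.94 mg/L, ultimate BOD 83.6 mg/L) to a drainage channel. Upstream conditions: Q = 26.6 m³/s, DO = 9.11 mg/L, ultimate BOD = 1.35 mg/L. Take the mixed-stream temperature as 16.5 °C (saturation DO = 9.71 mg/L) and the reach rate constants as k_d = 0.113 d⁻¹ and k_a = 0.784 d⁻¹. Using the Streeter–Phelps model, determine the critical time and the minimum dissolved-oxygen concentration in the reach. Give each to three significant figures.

t_c ≈ 1.21 d; minimum DO ≈ 7.43 mg/L

Mixed DO = (26.6×9.11 + 6.81×1.94)/(26.6+6.81) = 255.5/33.41 = 7.649 mg/L.
Mixed L₀ = (26.6×1.35 + 6.81×83.6)/(33.41) = 605.2/33.41 = 18.12 mg/L.
Initial deficit D₀ = C_s − DO₀ = 9.71 − 7.649 = 2.061 mg/L.
t_c = (1/0.6710) ln[(0.784/0.113)(1 − 2.061×0.6710/(0.113×18.12))] = 1.490 × ln(2.250) = 1.208 d.
D_c = (0.113/0.784) × 18.12 × e^(−0.113×1.208) = 0.1441 × 18.12 × 0.8724 = 2.278 mg/L.
Minimum DO = 9.71 − 2.278 = 7.432 mg/L.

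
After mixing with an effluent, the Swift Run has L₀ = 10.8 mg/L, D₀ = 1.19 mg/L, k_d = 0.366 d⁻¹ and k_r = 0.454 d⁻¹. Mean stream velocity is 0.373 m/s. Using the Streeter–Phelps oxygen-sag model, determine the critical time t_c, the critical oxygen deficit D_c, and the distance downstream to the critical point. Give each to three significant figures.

With k_r/k_d = 1.240 and 1 − D₀(k_r−k_d)/(k_d L₀) = 0.9735,
t_c = ln(1.240 × 0.9735) / (0.454 − 0.366) = ln(1.208) / 0.08800 = 0.1886/0.08800 = 2.143 d.
L(t_c) = L₀ e^(−k_d t_c) = 10.8 × 0.4564 = 4.929 mg/L, and at the critical point k_r D_c = k_d L, so D_c = (0.366/0.454) × 4.929 = 3.973 mg/L.
x_c = v t_c = 0.373 m/s × 2.143 d × 86400 s/d = 69070 m ≈ 69.1 km.

t_c ≈ 2.14 d; D_c ≈ 3.97 mg/L; x_c ≈ 69.1 km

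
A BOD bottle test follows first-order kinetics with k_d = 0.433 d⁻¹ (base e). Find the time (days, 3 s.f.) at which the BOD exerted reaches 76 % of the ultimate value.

y/L₀ = 1 − e^(−k_d t) = 0.76 ⇒ e^(−k_d t) = 0.240
t = −ln(0.240) / 0.433 = 1.427 / 0.433 = 3.296 d.

t ≈ 3.30 d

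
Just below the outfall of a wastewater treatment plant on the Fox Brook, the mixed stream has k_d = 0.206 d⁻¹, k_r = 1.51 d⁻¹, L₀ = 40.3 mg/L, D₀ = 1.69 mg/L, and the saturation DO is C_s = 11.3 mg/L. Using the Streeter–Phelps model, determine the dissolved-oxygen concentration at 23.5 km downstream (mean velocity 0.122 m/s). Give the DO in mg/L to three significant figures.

Travel time t = x/v = 23.5 km / (0.122 m/s) = 23500 m / 0.122 m/s = 192600 s = 2.229 d.
k_d L₀/(k_r−k_d) = 0.206×40.3/(1.51−0.206) = 8.302/1.304 = 6.366 mg/L.
e^(−k_d t) = e^(−0.206×2.229) = 0.6317; e^(−k_r t) = e^(−1.51×2.229) = 0.03451.
D = 6.366 × (0.6317 − 0.03451) + 1.69 × 0.03451 = 3.802 + 0.05833 = 3.861 mg/L.
DO = C_s − D = 11.3 − 3.861 = 7.439 mg/L.

DO ≈ 7.44 mg/L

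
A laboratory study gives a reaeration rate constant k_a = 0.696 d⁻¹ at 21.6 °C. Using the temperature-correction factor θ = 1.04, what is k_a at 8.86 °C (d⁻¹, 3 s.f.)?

k_a ≈ 0.422 d⁻¹

k_a(T₂) = k_a(T₁) · θ^(T₂−T₁) = 0.696 × 1.04^(8.86−21.6)
= 0.696 × 1.04^-12.7 = 0.696 × 0.6067 = 0.4223 d⁻¹.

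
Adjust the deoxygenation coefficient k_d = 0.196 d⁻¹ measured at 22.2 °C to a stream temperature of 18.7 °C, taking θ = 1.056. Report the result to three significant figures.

k_d ≈ 0.162 d⁻¹

k_d(T₂) = k_d(T₁) · θ^(T₂−T₁) = 0.196 × 1.056^(18.7−22.2)
= 0.196 × 1.056^-3.50 = 0.196 × 0.8264 = 0.1620 d⁻¹.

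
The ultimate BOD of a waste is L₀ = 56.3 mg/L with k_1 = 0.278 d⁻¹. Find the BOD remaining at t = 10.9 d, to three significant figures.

L_t = L₀ e^(−k_1 t) = 56.3 × e^(−0.278×10.9) = 56.3 × 0.04831 = 2.720 mg/L.

L ≈ 2.72 mg/L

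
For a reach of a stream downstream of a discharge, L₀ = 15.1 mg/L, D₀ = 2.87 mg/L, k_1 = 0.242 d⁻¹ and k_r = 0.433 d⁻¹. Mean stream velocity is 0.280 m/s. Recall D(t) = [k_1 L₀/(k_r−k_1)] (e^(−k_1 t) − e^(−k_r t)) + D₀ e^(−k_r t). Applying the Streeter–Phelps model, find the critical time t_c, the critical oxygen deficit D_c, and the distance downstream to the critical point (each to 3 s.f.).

At the critical point dD/dt = 0, so k_1 L₀ e^(−k_1 t) = k_r D. Substituting D(t) from the Streeter–Phelps equation and solving for t gives
t_c = ln[(k_r/k_1)(1 − D₀(k_r−k_1)/(k_1 L₀))] / (k_r−k_1).
Here k_r−k_1 = 0.1910 d⁻¹ and 1 − D₀(k_r−k_1)/(k_1 L₀) = 1 − 2.87×0.1910/(0.242×15.1) = 0.8500, so
t_c = ln(1.789 × 0.8500) / 0.1910 = 0.4193 / 0.1910 = 2.195 d.
L(t_c) = L₀ e^(−k_1 t_c) = 15.1 × 0.5879 = 8.877 mg/L, and at the critical point k_r D_c = k_1 L, so D_c = (0.242/0.433) × 8.877 = 4.961 mg/L.
x_c = v t_c = 0.280 m/s × 2.195 d × 86400 s/d = 53100 m ≈ 53.1 km.

t_c ≈ 2.20 d; D_c ≈ 4.96 mg/L; x_c ≈ 53.1 km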